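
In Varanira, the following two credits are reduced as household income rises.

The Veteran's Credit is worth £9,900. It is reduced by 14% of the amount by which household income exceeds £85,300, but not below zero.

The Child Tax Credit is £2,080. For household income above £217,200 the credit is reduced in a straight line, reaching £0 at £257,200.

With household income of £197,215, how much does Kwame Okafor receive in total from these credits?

£2,080

Veteran's Credit: 14% of the £111,915 excess over £85,300 is £15,668.10 ≥ base, so the credit is £0.
Child Tax Credit: £197,215 is at or below the £217,200 threshold, so the full £2,080 applies.
Total: £0 + £2,080 = £2,080.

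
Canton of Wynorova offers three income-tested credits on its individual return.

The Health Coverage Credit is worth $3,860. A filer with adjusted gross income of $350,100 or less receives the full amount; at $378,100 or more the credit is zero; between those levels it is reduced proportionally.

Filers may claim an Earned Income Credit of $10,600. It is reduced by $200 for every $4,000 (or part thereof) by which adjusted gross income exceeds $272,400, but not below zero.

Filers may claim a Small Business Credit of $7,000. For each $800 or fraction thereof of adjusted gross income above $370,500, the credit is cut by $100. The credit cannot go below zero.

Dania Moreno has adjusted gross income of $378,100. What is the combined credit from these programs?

Health Coverage Credit: $378,100 is at or above $378,100, so the credit is $0.
Earned Income Credit: income exceeds $272,400 by $105,700, which is 27 full-or-partial $4,000 increments; reduction = 27 × $200 = $5,400, leaving $5,200.
Small Business Credit: income exceeds $370,500 by $7,600, which is 10 full-or-partial $800 increments; reduction = 10 × $100 = $1,000, leaving $6,000.
Total: $0 + $5,200 + $6,000 = $11,200.

$11,200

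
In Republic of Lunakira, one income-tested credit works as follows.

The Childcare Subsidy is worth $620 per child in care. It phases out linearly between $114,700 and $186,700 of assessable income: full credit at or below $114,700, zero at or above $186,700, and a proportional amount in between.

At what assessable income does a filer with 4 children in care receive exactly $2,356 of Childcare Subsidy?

$118,300

Full credit = 4 × $620 = $2,480.
$2,356 is 2,356/2,480 of the full $2,480, so 124/2,480 of the $72,000 range has been used: income = $114,700 + $72,000 × 124/2,480 = $118,300.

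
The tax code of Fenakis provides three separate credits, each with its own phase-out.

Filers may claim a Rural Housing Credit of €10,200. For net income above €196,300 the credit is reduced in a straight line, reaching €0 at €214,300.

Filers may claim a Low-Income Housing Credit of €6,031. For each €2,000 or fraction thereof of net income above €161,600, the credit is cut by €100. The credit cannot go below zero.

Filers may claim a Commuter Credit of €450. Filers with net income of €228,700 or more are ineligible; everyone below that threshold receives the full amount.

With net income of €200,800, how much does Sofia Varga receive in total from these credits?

€12,131

Rural Housing Credit: €200,800 is €4,500 into a €18,000 phase-out range, leaving 13,500/18,000 of the credit: €10,200 × 13,500/18,000 = €7,650.
Low-Income Housing Credit: income exceeds €161,600 by €39,200, which is 20 full-or-partial €2,000 increments; reduction = 20 × €100 = €2,000, leaving €4,031.
Commuter Credit: €200,800 is below the €228,700 cutoff, so the full €450 applies.
Total: €7,650 + €4,031 + €450 = €12,131.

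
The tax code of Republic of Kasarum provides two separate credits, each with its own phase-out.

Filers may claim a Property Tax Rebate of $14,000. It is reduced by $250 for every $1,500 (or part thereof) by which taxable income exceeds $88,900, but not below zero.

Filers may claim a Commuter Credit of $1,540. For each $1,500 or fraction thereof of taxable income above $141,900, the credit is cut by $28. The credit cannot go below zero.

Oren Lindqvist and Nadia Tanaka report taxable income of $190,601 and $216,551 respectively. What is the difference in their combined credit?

Oren ($190,601): Property Tax Rebate: income exceeds $88,900 by $101,701 → 68 increments × $250 = $17,000 ≥ base, so the credit is $0. Commuter Credit: income exceeds $141,900 by $48,701, which is 33 full-or-partial $1,500 increments; reduction = 33 × $28 = $924, leaving $616. total $0 + $616 = $616
Nadia ($216,551): Property Tax Rebate: income exceeds $88,900 by $127,651 → 86 increments × $250 = $21,500 ≥ base, so the credit is $0. Commuter Credit: income exceeds $141,900 by $74,651, which is 50 full-or-partial $1,500 increments; reduction = 50 × $28 = $1,400, leaving $140. total $0 + $140 = $140
Difference: |$616 − $140| = $476.

$476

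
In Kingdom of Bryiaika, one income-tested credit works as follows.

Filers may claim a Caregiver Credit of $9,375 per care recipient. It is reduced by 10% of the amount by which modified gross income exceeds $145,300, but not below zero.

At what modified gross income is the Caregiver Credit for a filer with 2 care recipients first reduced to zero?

$332,800

Full credit = 2 × $9,375 = $18,750.
The credit falls by 10% of each dollar above $145,300, so it reaches zero when the excess is $18,750 / 10% = $187,500: income = $145,300 + $187,500 = $332,800.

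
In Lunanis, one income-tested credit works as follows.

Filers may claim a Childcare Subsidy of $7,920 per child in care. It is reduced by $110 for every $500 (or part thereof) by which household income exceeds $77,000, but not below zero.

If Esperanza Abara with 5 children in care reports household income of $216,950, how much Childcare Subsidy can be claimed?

Childcare Subsidy: base = 5 × $7,920 = $39,600. income exceeds $77,000 by $139,950, which is 280 full-or-partial $500 increments; reduction = 280 × $110 = $30,800, leaving $8,800.

$8,800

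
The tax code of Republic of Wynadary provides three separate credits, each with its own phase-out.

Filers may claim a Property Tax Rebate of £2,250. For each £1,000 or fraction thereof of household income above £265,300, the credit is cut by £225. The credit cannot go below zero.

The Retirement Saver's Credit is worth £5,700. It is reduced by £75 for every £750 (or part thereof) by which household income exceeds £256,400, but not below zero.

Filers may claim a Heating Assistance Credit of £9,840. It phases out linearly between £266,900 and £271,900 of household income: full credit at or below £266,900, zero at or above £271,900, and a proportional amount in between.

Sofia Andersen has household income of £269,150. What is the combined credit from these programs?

Property Tax Rebate: income exceeds £265,300 by £3,850, which is 4 full-or-partial £1,000 increments; reduction = 4 × £225 = £900, leaving £1,350.
Retirement Saver's Credit: income exceeds £256,400 by £12,750, which is 17 full-or-partial £750 increments; reduction = 17 × £75 = £1,275, leaving £4,425.
Heating Assistance Credit: £269,150 is £2,250 into a £5,000 phase-out range, leaving 2,750/5,000 of the credit: £9,840 × 2,750/5,000 = £5,412.
Total: £1,350 + £4,425 + £5,412 = £11,187.

£11,187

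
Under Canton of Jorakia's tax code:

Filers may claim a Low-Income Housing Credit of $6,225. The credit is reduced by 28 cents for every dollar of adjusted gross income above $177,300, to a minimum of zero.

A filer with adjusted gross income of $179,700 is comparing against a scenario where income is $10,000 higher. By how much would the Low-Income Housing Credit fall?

$2,800

At $179,700 — 28% of the $2,400 excess over $177,300 is $672; credit = $6,225 − $672 = $5,553.
At $189,700 — 28% of the $12,400 excess over $177,300 is $3,472; credit = $6,225 − $3,472 = $2,753.
Lost: $5,553 − $2,753 = $2,800.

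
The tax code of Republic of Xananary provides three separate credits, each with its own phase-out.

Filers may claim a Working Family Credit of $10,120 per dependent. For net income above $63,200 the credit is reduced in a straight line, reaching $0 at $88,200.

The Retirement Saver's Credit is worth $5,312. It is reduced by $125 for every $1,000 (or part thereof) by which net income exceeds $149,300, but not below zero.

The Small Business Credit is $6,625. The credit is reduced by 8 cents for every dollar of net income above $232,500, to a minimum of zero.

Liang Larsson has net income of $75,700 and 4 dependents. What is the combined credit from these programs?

Working Family Credit: base = 4 × $10,120 = $40,480. $75,700 is $12,500 into a $25,000 phase-out range, leaving 12,500/25,000 of the credit: $40,480 × 12,500/25,000 = $20,240.
Retirement Saver's Credit: $75,700 is at or below the $149,300 threshold, so the full $5,312 applies.
Small Business Credit: $75,700 is at or below the $232,500 threshold, so the full $6,625 applies.
Total: $20,240 + $5,312 + $6,625 = $32,177.

$32,177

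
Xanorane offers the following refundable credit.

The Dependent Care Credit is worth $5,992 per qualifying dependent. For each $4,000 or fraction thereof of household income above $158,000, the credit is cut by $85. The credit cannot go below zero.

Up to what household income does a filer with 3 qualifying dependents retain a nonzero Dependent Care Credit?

Full credit = 3 × $5,992 = $17,976.
After 211 increments the reduction is 211 × $85 = $17,935, leaving $41; one more increment wipes it out. Increment 211 ends at excess 211 × $4,000 = $844,000, so the highest qualifying income is $158,000 + $844,000 = $1,002,000.

$1,002,000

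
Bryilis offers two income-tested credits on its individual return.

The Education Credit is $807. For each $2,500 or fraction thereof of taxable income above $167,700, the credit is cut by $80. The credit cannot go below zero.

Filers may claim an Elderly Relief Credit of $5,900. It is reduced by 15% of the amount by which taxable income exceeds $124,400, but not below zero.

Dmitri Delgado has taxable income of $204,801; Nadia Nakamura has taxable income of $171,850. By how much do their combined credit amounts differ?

Dmitri ($204,801): Education Credit: income exceeds $167,700 by $37,101 → 15 increments × $80 = $1,200 ≥ base, so the credit is $0. Elderly Relief Credit: 15% of the $80,401 excess over $124,400 is $12,060.15 ≥ base, so the credit is $0. total $0 + $0 = $0
Nadia ($171,850): Education Credit: income exceeds $167,700 by $4,150, which is 2 full-or-partial $2,500 increments; reduction = 2 × $80 = $160, leaving $647. Elderly Relief Credit: 15% of the $47,450 excess over $124,400 is $7,117.50 ≥ base, so the credit is $0. total $647 + $0 = $647
Difference: |$0 − $647| = $647.

$647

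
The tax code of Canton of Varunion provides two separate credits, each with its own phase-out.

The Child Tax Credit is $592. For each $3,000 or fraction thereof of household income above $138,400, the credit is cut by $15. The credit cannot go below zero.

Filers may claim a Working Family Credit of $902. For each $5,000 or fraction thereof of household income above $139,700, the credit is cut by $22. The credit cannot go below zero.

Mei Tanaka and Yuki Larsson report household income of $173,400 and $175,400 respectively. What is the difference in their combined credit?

$37

Mei ($173,400): Child Tax Credit: income exceeds $138,400 by $35,000, which is 12 full-or-partial $3,000 increments; reduction = 12 × $15 = $180, leaving $412. Working Family Credit: income exceeds $139,700 by $33,700, which is 7 full-or-partial $5,000 increments; reduction = 7 × $22 = $154, leaving $748. total $412 + $748 = $1,160
Yuki ($175,400): Child Tax Credit: income exceeds $138,400 by $37,000, which is 13 full-or-partial $3,000 increments; reduction = 13 × $15 = $195, leaving $397. Working Family Credit: income exceeds $139,700 by $35,700, which is 8 full-or-partial $5,000 increments; reduction = 8 × $22 = $176, leaving $726. total $397 + $726 = $1,123
Difference: |$1,160 − $1,123| = $37.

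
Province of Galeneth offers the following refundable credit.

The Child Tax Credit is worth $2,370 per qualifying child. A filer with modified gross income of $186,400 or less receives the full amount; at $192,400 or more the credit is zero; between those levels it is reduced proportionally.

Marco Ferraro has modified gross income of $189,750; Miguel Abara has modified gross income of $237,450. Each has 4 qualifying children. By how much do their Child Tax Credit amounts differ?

$4,187

Marco ($189,750): Child Tax Credit: base = 4 × $2,370 = $9,480. $189,750 is $3,350 into a $6,000 phase-out range, leaving 2,650/6,000 of the credit: $9,480 × 2,650/6,000 = $4,187.
Miguel ($237,450): Child Tax Credit: base = 4 × $2,370 = $9,480. $237,450 is at or above $192,400, so the credit is $0.
Difference: |$4,187 − $0| = $4,187.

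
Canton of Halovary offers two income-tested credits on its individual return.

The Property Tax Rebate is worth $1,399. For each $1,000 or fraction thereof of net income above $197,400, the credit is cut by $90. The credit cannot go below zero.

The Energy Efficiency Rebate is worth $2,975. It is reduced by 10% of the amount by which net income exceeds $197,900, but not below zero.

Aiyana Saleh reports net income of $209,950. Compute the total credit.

Property Tax Rebate: income exceeds $197,400 by $12,550, which is 13 full-or-partial $1,000 increments; reduction = 13 × $90 = $1,170, leaving $229.
Energy Efficiency Rebate: 10% of the $12,050 excess over $197,900 is $1,205; credit = $2,975 − $1,205 = $1,770.
Total: $229 + $1,770 = $1,999.

$1,999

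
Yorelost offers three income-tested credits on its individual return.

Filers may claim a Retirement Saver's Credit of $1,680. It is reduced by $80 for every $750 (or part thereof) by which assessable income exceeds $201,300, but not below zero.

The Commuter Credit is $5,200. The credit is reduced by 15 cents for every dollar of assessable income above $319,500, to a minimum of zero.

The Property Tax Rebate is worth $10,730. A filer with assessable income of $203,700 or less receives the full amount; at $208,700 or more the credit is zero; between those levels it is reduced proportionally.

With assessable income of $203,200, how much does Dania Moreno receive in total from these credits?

$17,370

Retirement Saver's Credit: income exceeds $201,300 by $1,900, which is 3 full-or-partial $750 increments; reduction = 3 × $80 = $240, leaving $1,440.
Commuter Credit: $203,200 is at or below the $319,500 threshold, so the full $5,200 applies.
Property Tax Rebate: $203,200 is at or below the $203,700 threshold, so the full $10,730 applies.
Total: $1,440 + $5,200 + $10,730 = $17,370.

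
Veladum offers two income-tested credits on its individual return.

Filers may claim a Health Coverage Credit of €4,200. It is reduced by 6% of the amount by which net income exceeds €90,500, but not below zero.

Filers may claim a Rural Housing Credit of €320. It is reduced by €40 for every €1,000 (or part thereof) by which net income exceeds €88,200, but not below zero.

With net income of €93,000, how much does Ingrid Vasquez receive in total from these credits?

€4,170

Health Coverage Credit: 6% of the €2,500 excess over €90,500 is €150; credit = €4,200 − €150 = €4,050.
Rural Housing Credit: income exceeds €88,200 by €4,800, which is 5 full-or-partial €1,000 increments; reduction = 5 × €40 = €200, leaving €120.
Total: €4,050 + €120 = €4,170.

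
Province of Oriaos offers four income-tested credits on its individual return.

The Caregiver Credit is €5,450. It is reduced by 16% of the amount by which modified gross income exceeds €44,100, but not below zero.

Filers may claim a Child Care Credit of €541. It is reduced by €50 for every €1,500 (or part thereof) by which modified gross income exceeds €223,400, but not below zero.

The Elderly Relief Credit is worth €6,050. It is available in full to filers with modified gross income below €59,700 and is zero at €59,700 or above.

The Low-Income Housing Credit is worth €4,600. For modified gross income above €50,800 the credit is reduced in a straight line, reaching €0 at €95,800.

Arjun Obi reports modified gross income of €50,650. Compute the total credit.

€15,593

Caregiver Credit: 16% of the €6,550 excess over €44,100 is €1,048; credit = €5,450 − €1,048 = €4,402.
Child Care Credit: €50,650 is at or below the €223,400 threshold, so the full €541 applies.
Elderly Relief Credit: €50,650 is below the €59,700 cutoff, so the full €6,050 applies.
Low-Income Housing Credit: €50,650 is at or below the €50,800 threshold, so the full €4,600 applies.
Total: €4,402 + €541 + €6,050 + €4,600 = €15,593.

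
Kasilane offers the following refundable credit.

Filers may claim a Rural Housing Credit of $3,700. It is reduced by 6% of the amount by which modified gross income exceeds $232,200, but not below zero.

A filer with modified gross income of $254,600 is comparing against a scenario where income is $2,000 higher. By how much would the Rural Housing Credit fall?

$120

At $254,600 — 6% of the $22,400 excess over $232,200 is $1,344; credit = $3,700 − $1,344 = $2,356.
At $256,600 — 6% of the $24,400 excess over $232,200 is $1,464; credit = $3,700 − $1,464 = $2,236.
Lost: $2,356 − $2,236 = $120.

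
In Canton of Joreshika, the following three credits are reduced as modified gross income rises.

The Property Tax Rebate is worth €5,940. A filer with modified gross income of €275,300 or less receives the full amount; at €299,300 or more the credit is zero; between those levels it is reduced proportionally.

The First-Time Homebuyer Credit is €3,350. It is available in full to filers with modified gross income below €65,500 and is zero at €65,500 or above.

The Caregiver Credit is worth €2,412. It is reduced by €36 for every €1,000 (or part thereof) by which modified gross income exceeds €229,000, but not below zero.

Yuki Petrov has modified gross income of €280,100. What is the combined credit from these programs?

Property Tax Rebate: €280,100 is €4,800 into a €24,000 phase-out range, leaving 19,200/24,000 of the credit: €5,940 × 19,200/24,000 = €4,752.
First-Time Homebuyer Credit: €280,100 meets or exceeds the €65,500 cutoff, so the credit is €0.
Caregiver Credit: income exceeds €229,000 by €51,100, which is 52 full-or-partial €1,000 increments; reduction = 52 × €36 = €1,872, leaving €540.
Total: €4,752 + €0 + €540 = €5,292.

€5,292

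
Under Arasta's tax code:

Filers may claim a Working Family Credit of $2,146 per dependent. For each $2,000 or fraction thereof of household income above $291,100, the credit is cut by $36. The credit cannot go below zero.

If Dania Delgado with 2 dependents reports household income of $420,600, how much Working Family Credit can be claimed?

Working Family Credit: base = 2 × $2,146 = $4,292. income exceeds $291,100 by $129,500, which is 65 full-or-partial $2,000 increments; reduction = 65 × $36 = $2,340, leaving $1,952.

$1,952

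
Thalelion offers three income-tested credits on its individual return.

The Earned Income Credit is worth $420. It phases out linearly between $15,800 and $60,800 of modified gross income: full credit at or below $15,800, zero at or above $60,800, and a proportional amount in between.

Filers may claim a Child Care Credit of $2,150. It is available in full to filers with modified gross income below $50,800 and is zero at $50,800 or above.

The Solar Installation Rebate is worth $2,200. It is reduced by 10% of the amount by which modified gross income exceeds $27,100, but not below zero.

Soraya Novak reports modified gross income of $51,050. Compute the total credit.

$91

Earned Income Credit: $51,050 is $35,250 into a $45,000 phase-out range, leaving 9,750/45,000 of the credit: $420 × 9,750/45,000 = $91.
Child Care Credit: $51,050 meets or exceeds the $50,800 cutoff, so the credit is $0.
Solar Installation Rebate: 10% of the $23,950 excess over $27,100 is $2,395 ≥ base, so the credit is $0.
Total: $91 + $0 + $0 = $91.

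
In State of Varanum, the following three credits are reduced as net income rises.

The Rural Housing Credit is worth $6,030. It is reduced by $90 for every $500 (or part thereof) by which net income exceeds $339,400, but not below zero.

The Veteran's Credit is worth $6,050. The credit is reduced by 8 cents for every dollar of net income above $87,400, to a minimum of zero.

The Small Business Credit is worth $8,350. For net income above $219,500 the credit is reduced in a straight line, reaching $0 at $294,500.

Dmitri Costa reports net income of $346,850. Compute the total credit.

$4,680

Rural Housing Credit: income exceeds $339,400 by $7,450, which is 15 full-or-partial $500 increments; reduction = 15 × $90 = $1,350, leaving $4,680.
Veteran's Credit: 8% of the $259,450 excess over $87,400 is $20,756 ≥ base, so the credit is $0.
Small Business Credit: $346,850 is at or above $294,500, so the credit is $0.
Total: $4,680 + $0 + $0 = $4,680.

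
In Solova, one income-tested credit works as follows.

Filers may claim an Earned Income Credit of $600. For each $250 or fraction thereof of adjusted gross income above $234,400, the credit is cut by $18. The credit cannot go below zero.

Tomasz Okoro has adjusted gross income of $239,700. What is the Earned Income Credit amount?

$204

Earned Income Credit: income exceeds $234,400 by $5,300, which is 22 full-or-partial $250 increments; reduction = 22 × $18 = $396, leaving $204.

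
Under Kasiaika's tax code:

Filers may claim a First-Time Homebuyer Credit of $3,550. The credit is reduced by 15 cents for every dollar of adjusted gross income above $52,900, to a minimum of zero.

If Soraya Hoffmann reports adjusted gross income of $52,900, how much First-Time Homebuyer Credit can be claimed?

$3,550

First-Time Homebuyer Credit: $52,900 is at or below the $52,900 threshold, so the full $3,550 applies.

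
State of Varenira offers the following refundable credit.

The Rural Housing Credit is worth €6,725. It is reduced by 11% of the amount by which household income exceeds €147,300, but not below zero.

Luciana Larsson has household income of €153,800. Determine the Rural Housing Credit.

Rural Housing Credit: 11% of the €6,500 excess over €147,300 is €715; credit = €6,725 − €715 = €6,010.

€6,010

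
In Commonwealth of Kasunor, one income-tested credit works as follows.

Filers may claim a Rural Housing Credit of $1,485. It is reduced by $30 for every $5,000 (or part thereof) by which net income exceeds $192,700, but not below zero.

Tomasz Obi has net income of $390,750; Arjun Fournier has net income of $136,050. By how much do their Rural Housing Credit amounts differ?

$1,200

Tomasz ($390,750): Rural Housing Credit: income exceeds $192,700 by $198,050, which is 40 full-or-partial $5,000 increments; reduction = 40 × $30 = $1,200, leaving $285.
Arjun ($136,050): Rural Housing Credit: $136,050 is at or below the $192,700 threshold, so the full $1,485 applies.
Difference: |$285 − $1,485| = $1,200.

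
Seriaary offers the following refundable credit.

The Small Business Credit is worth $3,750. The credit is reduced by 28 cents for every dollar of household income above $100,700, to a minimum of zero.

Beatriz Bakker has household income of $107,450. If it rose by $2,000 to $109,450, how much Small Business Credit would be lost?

$560

At $107,450 — 28% of the $6,750 excess over $100,700 is $1,890; credit = $3,750 − $1,890 = $1,860.
At $109,450 — 28% of the $8,750 excess over $100,700 is $2,450; credit = $3,750 − $2,450 = $1,300.
Lost: $1,860 − $1,300 = $560.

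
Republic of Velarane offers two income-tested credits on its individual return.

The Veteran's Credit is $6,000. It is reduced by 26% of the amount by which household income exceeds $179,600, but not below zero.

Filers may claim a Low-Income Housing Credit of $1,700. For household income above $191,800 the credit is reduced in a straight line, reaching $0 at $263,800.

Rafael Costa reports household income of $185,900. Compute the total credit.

$6,062

Veteran's Credit: 26% of the $6,300 excess over $179,600 is $1,638; credit = $6,000 − $1,638 = $4,362.
Low-Income Housing Credit: $185,900 is at or below the $191,800 threshold, so the full $1,700 applies.
Total: $4,362 + $1,700 = $6,062.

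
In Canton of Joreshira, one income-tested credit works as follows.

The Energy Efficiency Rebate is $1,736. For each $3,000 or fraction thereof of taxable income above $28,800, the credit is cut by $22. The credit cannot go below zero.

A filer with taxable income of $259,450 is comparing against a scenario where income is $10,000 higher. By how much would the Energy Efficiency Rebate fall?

At $259,450 — income exceeds $28,800 by $230,650, which is 77 full-or-partial $3,000 increments; reduction = 77 × $22 = $1,694, leaving $42.
At $269,450 — income exceeds $28,800 by $240,650 → 81 increments × $22 = $1,782 ≥ base, so the credit is $0.
Lost: $42 − $0 = $42.

$42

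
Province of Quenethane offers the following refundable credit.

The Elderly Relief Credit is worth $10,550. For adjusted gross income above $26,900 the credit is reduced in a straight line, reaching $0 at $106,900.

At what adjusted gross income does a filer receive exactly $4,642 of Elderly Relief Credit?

$4,642 is 4,642/10,550 of the full $10,550, so 5,908/10,550 of the $80,000 range has been used: income = $26,900 + $80,000 × 5,908/10,550 = $71,700.

$71,700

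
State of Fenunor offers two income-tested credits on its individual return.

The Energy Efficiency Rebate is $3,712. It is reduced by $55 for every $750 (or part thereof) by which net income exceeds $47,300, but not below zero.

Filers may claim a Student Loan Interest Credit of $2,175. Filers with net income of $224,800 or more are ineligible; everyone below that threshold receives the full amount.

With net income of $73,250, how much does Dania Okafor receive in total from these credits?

Energy Efficiency Rebate: income exceeds $47,300 by $25,950, which is 35 full-or-partial $750 increments; reduction = 35 × $55 = $1,925, leaving $1,787.
Student Loan Interest Credit: $73,250 is below the $224,800 cutoff, so the full $2,175 applies.
Total: $1,787 + $2,175 = $3,962.

$3,962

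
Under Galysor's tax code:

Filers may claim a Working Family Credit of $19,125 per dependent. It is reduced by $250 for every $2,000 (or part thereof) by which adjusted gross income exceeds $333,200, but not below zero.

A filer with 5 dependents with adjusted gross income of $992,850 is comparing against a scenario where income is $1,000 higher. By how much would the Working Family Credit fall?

At $992,850 — base = 5 × $19,125 = $95,625. income exceeds $333,200 by $659,650, which is 330 full-or-partial $2,000 increments; reduction = 330 × $250 = $82,500, leaving $13,125.
At $993,850 — base = 5 × $19,125 = $95,625. income exceeds $333,200 by $660,650, which is 331 full-or-partial $2,000 increments; reduction = 331 × $250 = $82,750, leaving $12,875.
Lost: $13,125 − $12,875 = $250.

$250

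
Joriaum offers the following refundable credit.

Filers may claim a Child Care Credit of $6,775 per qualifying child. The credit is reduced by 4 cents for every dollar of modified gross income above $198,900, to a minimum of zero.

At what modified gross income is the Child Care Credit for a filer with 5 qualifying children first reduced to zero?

Full credit = 5 × $6,775 = $33,875.
The credit falls by 4% of each dollar above $198,900, so it reaches zero when the excess is $33,875 / 4% = $846,875: income = $198,900 + $846,875 = $1,045,775.

$1,045,775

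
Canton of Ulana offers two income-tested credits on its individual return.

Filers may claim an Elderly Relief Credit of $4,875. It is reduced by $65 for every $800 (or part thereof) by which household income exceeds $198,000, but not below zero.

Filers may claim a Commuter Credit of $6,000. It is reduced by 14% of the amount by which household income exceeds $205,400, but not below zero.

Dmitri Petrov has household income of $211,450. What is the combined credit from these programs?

Elderly Relief Credit: income exceeds $198,000 by $13,450, which is 17 full-or-partial $800 increments; reduction = 17 × $65 = $1,105, leaving $3,770.
Commuter Credit: 14% of the $6,050 excess over $205,400 is $847; credit = $6,000 − $847 = $5,153.
Total: $3,770 + $5,153 = $8,923.

$8,923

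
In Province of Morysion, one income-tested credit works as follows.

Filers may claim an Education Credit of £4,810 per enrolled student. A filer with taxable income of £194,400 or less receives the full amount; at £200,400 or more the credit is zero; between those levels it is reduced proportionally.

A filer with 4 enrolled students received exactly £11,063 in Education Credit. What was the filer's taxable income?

£196,950

Full credit = 4 × £4,810 = £19,240.
£11,063 is 11,063/19,240 of the full £19,240, so 8,177/19,240 of the £6,000 range has been used: income = £194,400 + £6,000 × 8,177/19,240 = £196,950.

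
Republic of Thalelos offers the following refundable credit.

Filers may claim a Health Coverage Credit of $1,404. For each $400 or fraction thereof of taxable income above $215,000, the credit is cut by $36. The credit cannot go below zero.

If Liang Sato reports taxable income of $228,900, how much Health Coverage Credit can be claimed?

Health Coverage Credit: income exceeds $215,000 by $13,900, which is 35 full-or-partial $400 increments; reduction = 35 × $36 = $1,260, leaving $144.

$144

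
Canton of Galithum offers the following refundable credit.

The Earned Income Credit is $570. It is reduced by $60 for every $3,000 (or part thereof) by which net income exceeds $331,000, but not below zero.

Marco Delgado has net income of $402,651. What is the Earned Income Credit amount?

$0

Earned Income Credit: income exceeds $331,000 by $71,651 → 24 increments × $60 = $1,440 ≥ base, so the credit is $0.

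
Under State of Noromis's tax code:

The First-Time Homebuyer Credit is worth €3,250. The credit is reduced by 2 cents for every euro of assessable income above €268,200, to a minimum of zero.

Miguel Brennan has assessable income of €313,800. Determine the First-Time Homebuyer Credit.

First-Time Homebuyer Credit: 2% of the €45,600 excess over €268,200 is €912; credit = €3,250 − €912 = €2,338.

€2,338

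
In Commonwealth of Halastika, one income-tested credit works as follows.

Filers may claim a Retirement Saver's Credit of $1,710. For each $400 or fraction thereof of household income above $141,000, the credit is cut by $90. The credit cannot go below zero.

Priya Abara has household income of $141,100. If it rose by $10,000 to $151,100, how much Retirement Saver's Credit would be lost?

$1,620

At $141,100 — income exceeds $141,000 by $100, which is 1 full-or-partial $400 increment; reduction = 1 × $90 = $90, leaving $1,620.
At $151,100 — income exceeds $141,000 by $10,100 → 26 increments × $90 = $2,340 ≥ base, so the credit is $0.
Lost: $1,620 − $0 = $1,620.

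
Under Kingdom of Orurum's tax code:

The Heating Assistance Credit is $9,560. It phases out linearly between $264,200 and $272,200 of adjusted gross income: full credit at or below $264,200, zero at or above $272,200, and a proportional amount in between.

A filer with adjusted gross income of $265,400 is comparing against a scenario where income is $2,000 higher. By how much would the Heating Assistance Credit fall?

$2,390

At $265,400 — $265,400 is $1,200 into a $8,000 phase-out range, leaving 6,800/8,000 of the credit: $9,560 × 6,800/8,000 = $8,126.
At $267,400 — $267,400 is $3,200 into a $8,000 phase-out range, leaving 4,800/8,000 of the credit: $9,560 × 4,800/8,000 = $5,736.
Lost: $8,126 − $5,736 = $2,390.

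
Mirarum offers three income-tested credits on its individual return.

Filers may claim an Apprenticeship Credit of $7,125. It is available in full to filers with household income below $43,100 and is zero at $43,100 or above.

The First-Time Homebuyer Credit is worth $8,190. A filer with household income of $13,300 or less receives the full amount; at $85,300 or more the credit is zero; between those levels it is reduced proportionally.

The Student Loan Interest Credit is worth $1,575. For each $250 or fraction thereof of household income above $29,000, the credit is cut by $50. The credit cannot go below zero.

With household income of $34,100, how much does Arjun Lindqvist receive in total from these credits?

Apprenticeship Credit: $34,100 is below the $43,100 cutoff, so the full $7,125 applies.
First-Time Homebuyer Credit: $34,100 is $20,800 into a $72,000 phase-out range, leaving 51,200/72,000 of the credit: $8,190 × 51,200/72,000 = $5,824.
Student Loan Interest Credit: income exceeds $29,000 by $5,100, which is 21 full-or-partial $250 increments; reduction = 21 × $50 = $1,050, leaving $525.
Total: $7,125 + $5,824 + $525 = $13,474.

$13,474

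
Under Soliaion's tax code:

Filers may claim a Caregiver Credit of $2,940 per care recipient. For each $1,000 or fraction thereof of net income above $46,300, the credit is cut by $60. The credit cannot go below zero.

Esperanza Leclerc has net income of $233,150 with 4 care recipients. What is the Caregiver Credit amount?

Caregiver Credit: base = 4 × $2,940 = $11,760. income exceeds $46,300 by $186,850, which is 187 full-or-partial $1,000 increments; reduction = 187 × $60 = $11,220, leaving $540.

$540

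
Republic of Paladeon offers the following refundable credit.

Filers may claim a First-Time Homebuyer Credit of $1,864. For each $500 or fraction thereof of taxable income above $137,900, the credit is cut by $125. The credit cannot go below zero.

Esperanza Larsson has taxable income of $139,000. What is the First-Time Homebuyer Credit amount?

First-Time Homebuyer Credit: income exceeds $137,900 by $1,100, which is 3 full-or-partial $500 increments; reduction = 3 × $125 = $375, leaving $1,489.

$1,489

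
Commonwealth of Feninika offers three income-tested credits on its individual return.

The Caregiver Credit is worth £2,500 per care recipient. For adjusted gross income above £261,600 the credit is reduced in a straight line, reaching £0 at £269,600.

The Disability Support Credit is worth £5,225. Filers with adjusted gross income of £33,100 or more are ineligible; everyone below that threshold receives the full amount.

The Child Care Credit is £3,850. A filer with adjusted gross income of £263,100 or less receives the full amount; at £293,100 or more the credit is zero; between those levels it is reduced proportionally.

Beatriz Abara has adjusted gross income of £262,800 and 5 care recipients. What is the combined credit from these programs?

Caregiver Credit: base = 5 × £2,500 = £12,500. £262,800 is £1,200 into a £8,000 phase-out range, leaving 6,800/8,000 of the credit: £12,500 × 6,800/8,000 = £10,625.
Disability Support Credit: £262,800 meets or exceeds the £33,100 cutoff, so the credit is £0.
Child Care Credit: £262,800 is at or below the £263,100 threshold, so the full £3,850 applies.
Total: £10,625 + £0 + £3,850 = £14,475.

£14,475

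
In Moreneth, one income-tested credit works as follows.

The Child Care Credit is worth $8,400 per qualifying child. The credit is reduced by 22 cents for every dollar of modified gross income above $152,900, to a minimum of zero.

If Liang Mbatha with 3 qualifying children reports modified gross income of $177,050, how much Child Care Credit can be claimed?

Child Care Credit: base = 3 × $8,400 = $25,200. 22% of the $24,150 excess over $152,900 is $5,313; credit = $25,200 − $5,313 = $19,887.

$19,887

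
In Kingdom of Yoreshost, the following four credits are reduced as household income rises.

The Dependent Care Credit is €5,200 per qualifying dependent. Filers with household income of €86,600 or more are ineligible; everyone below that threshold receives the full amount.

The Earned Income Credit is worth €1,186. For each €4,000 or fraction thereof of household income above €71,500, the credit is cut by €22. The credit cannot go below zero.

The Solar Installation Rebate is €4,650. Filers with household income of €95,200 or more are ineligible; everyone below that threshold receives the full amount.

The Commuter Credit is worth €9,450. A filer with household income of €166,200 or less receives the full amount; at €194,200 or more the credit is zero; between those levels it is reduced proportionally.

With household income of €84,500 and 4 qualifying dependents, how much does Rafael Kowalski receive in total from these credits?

€35,998

Dependent Care Credit: base = 4 × €5,200 = €20,800. €84,500 is below the €86,600 cutoff, so the full €20,800 applies.
Earned Income Credit: income exceeds €71,500 by €13,000, which is 4 full-or-partial €4,000 increments; reduction = 4 × €22 = €88, leaving €1,098.
Solar Installation Rebate: €84,500 is below the €95,200 cutoff, so the full €4,650 applies.
Commuter Credit: €84,500 is at or below the €166,200 threshold, so the full €9,450 applies.
Total: €20,800 + €1,098 + €4,650 + €9,450 = €35,998.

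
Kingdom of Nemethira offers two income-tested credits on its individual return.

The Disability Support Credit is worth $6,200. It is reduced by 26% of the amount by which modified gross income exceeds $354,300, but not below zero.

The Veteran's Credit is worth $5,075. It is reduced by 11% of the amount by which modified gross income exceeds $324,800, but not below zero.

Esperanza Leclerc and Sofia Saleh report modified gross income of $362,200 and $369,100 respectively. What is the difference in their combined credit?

$2,553

Esperanza ($362,200): Disability Support Credit: 26% of the $7,900 excess over $354,300 is $2,054; credit = $6,200 − $2,054 = $4,146. Veteran's Credit: 11% of the $37,400 excess over $324,800 is $4,114; credit = $5,075 − $4,114 = $961. total $4,146 + $961 = $5,107
Sofia ($369,100): Disability Support Credit: 26% of the $14,800 excess over $354,300 is $3,848; credit = $6,200 − $3,848 = $2,352. Veteran's Credit: 11% of the $44,300 excess over $324,800 is $4,873; credit = $5,075 − $4,873 = $202. total $2,352 + $202 = $2,554
Difference: |$5,107 − $2,554| = $2,553.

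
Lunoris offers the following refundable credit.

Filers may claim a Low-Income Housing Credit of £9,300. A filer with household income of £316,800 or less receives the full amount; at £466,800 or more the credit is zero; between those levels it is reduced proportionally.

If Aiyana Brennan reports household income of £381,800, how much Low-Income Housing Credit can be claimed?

Low-Income Housing Credit: £381,800 is £65,000 into a £150,000 phase-out range, leaving 85,000/150,000 of the credit: £9,300 × 85,000/150,000 = £5,270.

£5,270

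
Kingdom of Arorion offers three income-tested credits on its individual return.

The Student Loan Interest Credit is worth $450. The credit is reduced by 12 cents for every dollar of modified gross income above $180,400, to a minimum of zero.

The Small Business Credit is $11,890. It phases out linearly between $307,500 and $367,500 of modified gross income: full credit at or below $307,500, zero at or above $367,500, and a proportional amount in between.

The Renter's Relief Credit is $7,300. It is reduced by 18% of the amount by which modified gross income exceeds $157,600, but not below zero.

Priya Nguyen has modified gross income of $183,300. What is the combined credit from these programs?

Student Loan Interest Credit: 12% of the $2,900 excess over $180,400 is $348; credit = $450 − $348 = $102.
Small Business Credit: $183,300 is at or below the $307,500 threshold, so the full $11,890 applies.
Renter's Relief Credit: 18% of the $25,700 excess over $157,600 is $4,626; credit = $7,300 − $4,626 = $2,674.
Total: $102 + $11,890 + $2,674 = $14,666.

$14,666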